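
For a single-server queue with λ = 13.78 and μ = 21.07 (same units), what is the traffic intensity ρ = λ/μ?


ρ = λ/μ = 13.78/21.07 = 0.6540

Final: 0.6540


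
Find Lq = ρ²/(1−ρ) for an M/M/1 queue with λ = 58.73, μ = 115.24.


ρ = 58.73/115.24 = 0.5096
Lq = ρ²/(1−ρ) = 0.2597/0.4904 = 0.5297

Final: 0.5297


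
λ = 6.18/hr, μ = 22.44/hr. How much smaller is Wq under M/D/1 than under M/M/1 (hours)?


ρ = 6.18/22.44 = 0.2754
Wq(M/M/1) = ρ/(μ−λ) = 0.2754/16.26 = 0.01694 hr
Wq(M/D/1) = ρ/(2(μ−λ)) = 0.008469 hr
Savings = 0.01694 − 0.008469 = 0.008469 hr

Final: 0.008469 hr


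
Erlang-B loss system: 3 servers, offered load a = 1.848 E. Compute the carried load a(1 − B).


B(3,1.848) = 0.187583 (Erlang-B)
Carried load = a(1 − B) = 1.848·(1 − 0.187583) = 1.848·0.812417 = 1.5013 E

Final: 1.5013 Erlangs


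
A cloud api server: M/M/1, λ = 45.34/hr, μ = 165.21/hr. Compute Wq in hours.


ρ = 45.34/165.21 = 0.2744
Wq = ρ/(μ−λ) = 0.2744/(165.21 − 45.34) = 0.2744/119.87 = 0.002289 hr

Final: 0.002289 hr


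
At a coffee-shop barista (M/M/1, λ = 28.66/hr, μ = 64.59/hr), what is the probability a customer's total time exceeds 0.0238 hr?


W ~ Exponential(μ−λ) for M/M/1.
μ − λ = 64.59 − 28.66 = 35.9300
P(W > t) = e^{−(μ−λ)t} = e^{−0.8551} = 0.425226

Final: 0.425226


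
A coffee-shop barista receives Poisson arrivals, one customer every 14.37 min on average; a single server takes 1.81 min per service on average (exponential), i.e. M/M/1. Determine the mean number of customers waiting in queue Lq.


λ = 60/14.37 = 4.1754 /hr
μ = 60/1.81 = 33.1492 /hr
ρ = λ/μ = 4.1754/33.1492 = 0.1260
Lq = ρ²/(1−ρ) = 0.01587/0.8740 = 0.01815

Final: 0.01815


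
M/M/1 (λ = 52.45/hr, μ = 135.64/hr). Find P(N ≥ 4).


ρ = 52.45/135.64 = 0.3867
P(N ≥ n) = ρ^n = 0.3867^4 = 0.022358

Final: 0.022358


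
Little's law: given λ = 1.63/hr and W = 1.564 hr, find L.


L = λW = 1.63·1.564 = 2.5493

Final: 2.5493


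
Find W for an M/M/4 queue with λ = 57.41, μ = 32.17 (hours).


a = 1.7846; ρ = 0.4461; P₀ = 0.164279
Lq = P₀·a^c·ρ/(c!(1−ρ)²) = 0.10097
Wq = Lq/λ = 0.10097/57.41 = 0.001759 hr
W = Wq + 1/μ = 0.001759 + 0.03108 = 0.03284 hr

Final: 0.03284 hr


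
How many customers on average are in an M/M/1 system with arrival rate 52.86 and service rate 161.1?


ρ = λ/μ = 52.86/161.1 = 0.3281
L = ρ/(1−ρ) = 0.3281/(1 − 0.3281) = 0.3281/0.6719 = 0.4884

Final: 0.4884


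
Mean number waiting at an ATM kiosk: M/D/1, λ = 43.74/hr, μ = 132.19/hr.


ρ = 43.74/132.19 = 0.3309
M/D/1: Lq = ρ²/(2(1−ρ)) = 0.1095/(2·0.6691) = 0.08181

Final: 0.08181


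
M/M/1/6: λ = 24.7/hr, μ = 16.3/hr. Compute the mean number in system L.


ρ = 24.7/16.3 = 1.5153
L = ρ[1 − (K+1)ρ^K + Kρ^(K+1)] / [(1−ρ)(1−ρ^(K+1))]
Numerator: 1.5153·(1 − 7·12.107545 + 6·18.347016) = 39.897745
Denominator: (-0.5153)·(-17.347016) = 8.939567
L = 39.897745/8.939567 = 4.4631

Final: 4.4631


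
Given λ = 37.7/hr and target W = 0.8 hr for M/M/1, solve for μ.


W = 1/(μ−λ) ⇒ μ − λ = 1/W = 1/0.8 = 1.2500
μ = λ + 1/W = 37.7 + 1.2500 = 38.9500 per hr

Final: 38.9500 /hr


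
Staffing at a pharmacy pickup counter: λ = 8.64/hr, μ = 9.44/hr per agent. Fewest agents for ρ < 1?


Stability requires cμ > λ ⇔ c > λ/μ.
λ/μ = 8.64/9.44 = 0.9153
Minimum integer c = ⌊0.9153⌋ + 1 = 1
Check: 1·9.44 = 9.44 > 8.64, while 0·9.44 = 0.00 ≤ 8.64

Final: 1 servers


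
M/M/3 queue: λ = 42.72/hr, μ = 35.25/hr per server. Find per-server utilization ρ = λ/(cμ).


ρ = λ/(cμ) = 42.72/(3·35.25) = 42.72/105.75 = 0.4040

Final: 0.4040


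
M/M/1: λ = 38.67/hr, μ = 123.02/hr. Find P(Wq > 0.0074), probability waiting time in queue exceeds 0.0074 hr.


ρ = 38.67/123.02 = 0.3143
P(Wq > t) = ρ·e^{−(μ−λ)t} = 0.3143·e^{−0.6242}
= 0.3143·0.535695 = 0.168390

Final: 0.168390


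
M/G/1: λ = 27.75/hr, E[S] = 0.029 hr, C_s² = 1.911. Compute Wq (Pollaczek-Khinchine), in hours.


ρ = λ·E[S] = 27.75·0.029 = 0.8048
E[S²] = E[S]²(1+C_s²) = 0.029²·(1+1.911) = 0.002448
Wq = λ·E[S²]/(2(1−ρ)) = 27.75·0.002448/(2·0.1952) = 0.17397 hr

Final: 0.17397 hr


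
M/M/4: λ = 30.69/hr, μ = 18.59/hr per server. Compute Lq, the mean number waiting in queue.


a = λ/μ = 1.6509; ρ = a/4 = 0.4127
P₀ = 0.189018
Lq = P₀·a^c·ρ / (c!·(1−ρ)²) = 0.189018·7.42797·0.4127/(24·0.34490)
= 0.07001

Final: 0.07001


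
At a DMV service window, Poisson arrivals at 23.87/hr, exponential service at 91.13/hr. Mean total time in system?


W = 1/(μ−λ) = 1/(91.13 − 23.87) = 1/67.26 = 0.01487 hr

Final: 0.01487 hr


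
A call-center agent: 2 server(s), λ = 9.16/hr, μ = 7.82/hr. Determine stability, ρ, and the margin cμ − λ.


Total capacity cμ = 2·7.82 = 15.64/hr
ρ = λ/(cμ) = 9.16/15.64 = 0.5857
Stable ⇔ ρ < 1: YES
Spare capacity = cμ − λ = 15.64 − 9.16 = 6.48/hr

Final: ρ = 0.5857; stable; margin = 6.48/hr


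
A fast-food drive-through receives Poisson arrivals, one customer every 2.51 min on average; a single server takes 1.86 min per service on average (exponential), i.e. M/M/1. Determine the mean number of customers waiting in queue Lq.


λ = 60/2.51 = 23.9044 /hr
μ = 60/1.86 = 32.2581 /hr
ρ = λ/μ = 23.9044/32.2581 = 0.7410
Lq = ρ²/(1−ρ) = 0.5491/0.2590 = 2.1205

Final: 2.1205


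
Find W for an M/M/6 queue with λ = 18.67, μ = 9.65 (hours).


a = 1.9347; ρ = 0.3225; P₀ = 0.144291
Lq = P₀·a^c·ρ/(c!(1−ρ)²) = 0.007382
Wq = Lq/λ = 0.007382/18.67 = 0.0003954 hr
W = Wq + 1/μ = 0.0003954 + 0.10363 = 0.10402 hr

Final: 0.10402 hr


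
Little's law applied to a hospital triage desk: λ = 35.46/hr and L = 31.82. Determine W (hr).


W = L/λ = 31.82/35.46 = 0.8973 hr

Final: 0.8973 hr


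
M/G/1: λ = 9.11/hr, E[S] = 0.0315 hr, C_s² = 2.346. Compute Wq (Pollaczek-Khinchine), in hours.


ρ = λ·E[S] = 9.11·0.0315 = 0.2870
E[S²] = E[S]²(1+C_s²) = 0.0315²·(1+2.346) = 0.003320
Wq = λ·E[S²]/(2(1−ρ)) = 9.11·0.003320/(2·0.7130) = 0.02121 hr

Final: 0.02121 hr


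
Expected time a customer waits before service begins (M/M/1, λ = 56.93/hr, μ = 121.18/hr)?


ρ = 56.93/121.18 = 0.4698
Wq = ρ/(μ−λ) = 0.4698/(121.18 − 56.93) = 0.4698/64.25 = 0.007312 hr

Final: 0.007312 hr


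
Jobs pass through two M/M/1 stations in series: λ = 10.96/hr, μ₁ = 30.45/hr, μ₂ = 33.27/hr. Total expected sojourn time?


Each node sees arrival rate λ = 10.96/hr (tandem ⇒ throughput preserved).
W₁ = 1/(μ₁−λ) = 1/(30.45−10.96) = 0.05131 hr
W₂ = 1/(μ₂−λ) = 1/(33.27−10.96) = 0.04482 hr
W_total = W₁ + W₂ = 0.05131 + 0.04482 = 0.09613 hr

Final: 0.09613 hr


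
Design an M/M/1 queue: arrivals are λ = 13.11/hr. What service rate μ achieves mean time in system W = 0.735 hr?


W = 1/(μ−λ) ⇒ μ − λ = 1/W = 1/0.735 = 1.3605
μ = λ + 1/W = 13.11 + 1.3605 = 14.4705 per hr

Final: 14.4705 /hr


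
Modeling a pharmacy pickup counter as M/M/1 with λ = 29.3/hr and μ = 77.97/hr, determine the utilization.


ρ = λ/μ = 29.3/77.97 = 0.3758

Final: 0.3758


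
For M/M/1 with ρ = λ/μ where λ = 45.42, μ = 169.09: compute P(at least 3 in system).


ρ = 45.42/169.09 = 0.2686
P(N ≥ n) = ρ^n = 0.2686^3 = 0.019382

Final: 0.019382


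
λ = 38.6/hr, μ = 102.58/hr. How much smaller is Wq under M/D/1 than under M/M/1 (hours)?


ρ = 38.6/102.58 = 0.3763
Wq(M/M/1) = ρ/(μ−λ) = 0.3763/63.98 = 0.005881 hr
Wq(M/D/1) = ρ/(2(μ−λ)) = 0.002941 hr
Savings = 0.005881 − 0.002941 = 0.002941 hr

Final: 0.002941 hr


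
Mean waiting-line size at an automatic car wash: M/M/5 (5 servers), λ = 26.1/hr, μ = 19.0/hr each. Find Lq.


a = λ/μ = 1.3737; ρ = a/5 = 0.2747
P₀ = 0.252922
Lq = P₀·a^c·ρ / (c!·(1−ρ)²) = 0.252922·4.89142·0.2747/(120·0.52601)
= 0.005385

Final: 0.005385


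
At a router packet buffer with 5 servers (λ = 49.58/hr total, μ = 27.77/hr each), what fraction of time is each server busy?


ρ = λ/(cμ) = 49.58/(5·27.77) = 49.58/138.85 = 0.3571

Final: 0.3571


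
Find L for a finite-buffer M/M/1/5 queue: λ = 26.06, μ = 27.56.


ρ = 26.06/27.56 = 0.9456
L = ρ[1 − (K+1)ρ^K + Kρ^(K+1)] / [(1−ρ)(1−ρ^(K+1))]
Numerator: 0.9456·(1 − 6·0.755920 + 5·0.714778) = 0.036280
Denominator: (0.05443)·(0.285222) = 0.015524
L = 0.036280/0.015524 = 2.3371

Final: 2.3371


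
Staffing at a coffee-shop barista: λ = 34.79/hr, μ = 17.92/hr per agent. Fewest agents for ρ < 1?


Stability requires cμ > λ ⇔ c > λ/μ.
λ/μ = 34.79/17.92 = 1.9414
Minimum integer c = ⌊1.9414⌋ + 1 = 2
Check: 2·17.92 = 35.84 > 34.79, while 1·17.92 = 17.92 ≤ 34.79

Final: 2 servers


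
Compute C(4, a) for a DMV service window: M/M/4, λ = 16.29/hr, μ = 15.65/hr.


a = λ/μ = 1.0409; ρ = a/4 = 0.2602
P₀ = 0.352522 (from M/M/c formula)
C(c,a) = [a^c/(c!(1−ρ))]·P₀ = [1.17389/(24·0.7398)]·0.352522
= 0.06612·0.352522 = 0.023308

Final: 0.023308


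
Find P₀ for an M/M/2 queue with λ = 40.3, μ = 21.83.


a = λ/μ = 40.3/21.83 = 1.8461; ρ = a/c = 0.9230
Σ_{k=0}^{1} a^k/k! (terms k=0..1) = 1.00000 + 1.84608 = 2.84608
Tail: a^2/(2!(1−ρ)) = 3.40802/(2·0.07696) = 22.14201
P₀ = 1/(2.84608 + 22.14201) = 1/24.98810 = 0.040019

Final: 0.040019


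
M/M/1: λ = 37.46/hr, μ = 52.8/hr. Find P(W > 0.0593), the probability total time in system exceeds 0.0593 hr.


W ~ Exponential(μ−λ) for M/M/1.
μ − λ = 52.8 − 37.46 = 15.3400
P(W > t) = e^{−(μ−λ)t} = e^{−0.9097} = 0.402660

Final: 0.402660


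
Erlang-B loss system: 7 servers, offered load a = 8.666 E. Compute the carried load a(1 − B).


B(7,8.666) = 0.344417 (Erlang-B)
Carried load = a(1 − B) = 8.666·(1 − 0.344417) = 8.666·0.655583 = 5.6813 E

Final: 5.6813 Erlangs


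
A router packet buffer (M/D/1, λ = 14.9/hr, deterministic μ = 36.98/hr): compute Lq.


ρ = 14.9/36.98 = 0.4029
M/D/1: Lq = ρ²/(2(1−ρ)) = 0.1623/(2·0.5971) = 0.13595

Final: 0.13595


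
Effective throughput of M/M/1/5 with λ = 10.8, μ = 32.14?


ρ = 0.3360; P_K = (1−ρ)ρ^5/(1−ρ^6) = 0.002849
λ_eff = λ(1 − P_K) = 10.8·(1 − 0.002849) = 10.8·0.997151 = 10.7692 /hr

Final: 10.7692 /hr


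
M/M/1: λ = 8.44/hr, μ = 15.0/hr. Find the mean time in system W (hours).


W = 1/(μ−λ) = 1/(15.0 − 8.44) = 1/6.56 = 0.1524 hr

Final: 0.1524 hr


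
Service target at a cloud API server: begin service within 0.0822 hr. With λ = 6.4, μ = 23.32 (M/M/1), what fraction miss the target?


ρ = 6.4/23.32 = 0.2744
P(Wq > t) = ρ·e^{−(μ−λ)t} = 0.2744·e^{−1.3908}
= 0.2744·0.248870 = 0.068301

Final: 0.068301


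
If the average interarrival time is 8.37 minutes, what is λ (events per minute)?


λ = 1/(interarrival time) in consistent units.
1 minute = 1 min, so λ = 1/8.37 = 0.1195 per minute

Final: 0.1195 /min


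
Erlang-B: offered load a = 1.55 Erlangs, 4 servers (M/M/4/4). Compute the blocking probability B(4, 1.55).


B(c,a) = (a^c/c!) / Σ_{k=0}^{c} a^k/k!
a^4/4! = 0.240500
Σ terms (k=0..4): 1.00000 + 1.55000 + 1.20125 + 0.62065 + 0.24050 = 4.612396
B = 0.240500/4.612396 = 0.052142

Final: 0.052142


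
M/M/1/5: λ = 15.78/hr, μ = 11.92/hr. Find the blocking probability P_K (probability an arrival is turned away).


ρ = λ/μ = 15.78/11.92 = 1.3238
P_K = (1−ρ)ρ^K/(1−ρ^(K+1)) = (-0.3238·4.065872)/(1 − 5.382505)
= -1.316633/-4.382505 = 0.300429

Final: 0.300429


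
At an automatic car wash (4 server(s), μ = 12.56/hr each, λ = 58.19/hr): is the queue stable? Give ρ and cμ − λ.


Total capacity cμ = 4·12.56 = 50.24/hr
ρ = λ/(cμ) = 58.19/50.24 = 1.1582
Stable ⇔ ρ < 1: NO
Spare capacity = cμ − λ = 50.24 − 58.19 = -7.95/hr

Final: ρ = 1.1582; unstable; margin = -7.95/hr


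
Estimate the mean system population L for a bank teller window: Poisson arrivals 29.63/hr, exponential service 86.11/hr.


ρ = λ/μ = 29.63/86.11 = 0.3441
L = ρ/(1−ρ) = 0.3441/(1 − 0.3441) = 0.3441/0.6559 = 0.5246

Final: 0.5246


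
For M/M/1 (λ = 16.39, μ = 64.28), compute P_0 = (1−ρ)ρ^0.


ρ = 16.39/64.28 = 0.2550
P_n = (1−ρ)·ρ^n = (1 − 0.2550)·0.2550^0 = 0.7450·1.000000 = 0.745022

Final: 0.745022


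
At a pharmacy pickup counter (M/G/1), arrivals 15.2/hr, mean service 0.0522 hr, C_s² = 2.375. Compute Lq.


ρ = λ·E[S] = 15.2·0.0522 = 0.7934
Lq = ρ²(1+C_s²)/(2(1−ρ)) = 0.6295·(1+2.375)/(2·0.2066)
= 0.6295·3.3750/0.4131 = 5.14311

Final: 5.14311


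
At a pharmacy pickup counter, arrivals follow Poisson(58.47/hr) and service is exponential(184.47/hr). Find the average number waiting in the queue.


ρ = 58.47/184.47 = 0.3170
Lq = ρ²/(1−ρ) = 0.1005/0.6830 = 0.1471

Final: 0.1471


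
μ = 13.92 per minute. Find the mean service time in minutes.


Mean service time = 1/μ = 1/13.92 minute = 0.07184 minute
In minutes: 0.07184 × 1 = 0.07184 min

Final: 0.07184 min


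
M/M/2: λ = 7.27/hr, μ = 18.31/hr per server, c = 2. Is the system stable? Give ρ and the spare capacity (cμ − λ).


Total capacity cμ = 2·18.31 = 36.62/hr
ρ = λ/(cμ) = 7.27/36.62 = 0.1985
Stable ⇔ ρ < 1: YES
Spare capacity = cμ − λ = 36.62 − 7.27 = 29.35/hr

Final: ρ = 0.1985; stable; margin = 29.35/hr


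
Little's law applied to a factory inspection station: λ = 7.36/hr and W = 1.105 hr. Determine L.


L = λW = 7.36·1.105 = 8.1328

Final: 8.1328


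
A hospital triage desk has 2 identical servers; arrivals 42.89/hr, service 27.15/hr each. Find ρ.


ρ = λ/(cμ) = 42.89/(2·27.15) = 42.89/54.30 = 0.7899

Final: 0.7899


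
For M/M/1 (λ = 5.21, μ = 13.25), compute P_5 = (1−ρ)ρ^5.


ρ = 5.21/13.25 = 0.3932
P_n = (1−ρ)·ρ^n = (1 − 0.3932)·0.3932^5 = 0.6068·0.009400 = 0.005704

Final: 0.005704


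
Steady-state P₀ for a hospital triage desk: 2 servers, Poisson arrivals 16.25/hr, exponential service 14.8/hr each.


a = λ/μ = 16.25/14.8 = 1.0980; ρ = a/c = 0.5490
Σ_{k=0}^{1} a^k/k! (terms k=0..1) = 1.00000 + 1.09797 = 2.09797
Tail: a^2/(2!(1−ρ)) = 1.20554/(2·0.4510) = 1.33648
P₀ = 1/(2.09797 + 1.33648) = 1/3.43446 = 0.291167

Final: 0.291167


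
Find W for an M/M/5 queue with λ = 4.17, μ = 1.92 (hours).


a = 2.1719; ρ = 0.4344; P₀ = 0.112651
Lq = P₀·a^c·ρ/(c!(1−ρ)²) = 0.06159
Wq = Lq/λ = 0.06159/4.17 = 0.01477 hr
W = Wq + 1/μ = 0.01477 + 0.52083 = 0.53560 hr

Final: 0.53560 hr


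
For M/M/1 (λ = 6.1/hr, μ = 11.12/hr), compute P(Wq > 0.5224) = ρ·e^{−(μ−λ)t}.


ρ = 6.1/11.12 = 0.5486
P(Wq > t) = ρ·e^{−(μ−λ)t} = 0.5486·e^{−2.6224}
= 0.5486·0.072625 = 0.039839

Final: 0.039839


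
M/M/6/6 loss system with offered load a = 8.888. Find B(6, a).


B(c,a) = (a^c/c!) / Σ_{k=0}^{c} a^k/k!
a^6/6! = 684.686522
Σ terms (k=0..6): 1.00000 + 8.88800 + 39.49827 + 117.02021 + 260.01892 + 462.20962 + 684.68652 = 1573.321547
B = 684.686522/1573.321547 = 0.435185

Final: 0.435185


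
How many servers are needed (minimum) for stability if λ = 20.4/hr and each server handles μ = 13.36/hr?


Stability requires cμ > λ ⇔ c > λ/μ.
λ/μ = 20.4/13.36 = 1.5269
Minimum integer c = ⌊1.5269⌋ + 1 = 2
Check: 2·13.36 = 26.72 > 20.4, while 1·13.36 = 13.36 ≤ 20.4

Final: 2 servers


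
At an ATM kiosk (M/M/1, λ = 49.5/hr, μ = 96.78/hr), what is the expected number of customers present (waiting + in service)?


ρ = λ/μ = 49.5/96.78 = 0.5115
L = ρ/(1−ρ) = 0.5115/(1 − 0.5115) = 0.5115/0.4885 = 1.0470

Final: 1.0470


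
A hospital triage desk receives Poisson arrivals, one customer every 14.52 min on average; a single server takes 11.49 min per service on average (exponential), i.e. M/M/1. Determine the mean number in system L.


λ = 60/14.52 = 4.1322 /hr
μ = 60/11.49 = 5.2219 /hr
ρ = λ/μ = 4.1322/5.2219 = 0.7913
L = ρ/(1−ρ) = 0.7913/0.2087 = 3.7921

Final: 3.7921


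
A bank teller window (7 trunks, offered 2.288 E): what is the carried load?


B(7,2.288) = 0.006625 (Erlang-B)
Carried load = a(1 − B) = 2.288·(1 − 0.006625) = 2.288·0.993375 = 2.2728 E

Final: 2.2728 Erlangs


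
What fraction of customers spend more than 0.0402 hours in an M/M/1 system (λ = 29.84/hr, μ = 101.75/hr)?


W ~ Exponential(μ−λ) for M/M/1.
μ − λ = 101.75 − 29.84 = 71.9100
P(W > t) = e^{−(μ−λ)t} = e^{−2.8908} = 0.055533

Final: 0.055533


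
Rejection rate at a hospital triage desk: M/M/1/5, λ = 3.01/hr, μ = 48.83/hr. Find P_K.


ρ = λ/μ = 3.01/48.83 = 0.06164
P_K = (1−ρ)ρ^K/(1−ρ^(K+1)) = (0.9384·0.0000008900)/(1 − 0.00000005486)
= 0.0000008352/1.000000 = 0.0000008352

Final: 0.0000008352


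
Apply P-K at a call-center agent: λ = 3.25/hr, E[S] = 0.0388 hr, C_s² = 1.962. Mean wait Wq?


ρ = λ·E[S] = 3.25·0.0388 = 0.1261
E[S²] = E[S]²(1+C_s²) = 0.0388²·(1+1.962) = 0.004459
Wq = λ·E[S²]/(2(1−ρ)) = 3.25·0.004459/(2·0.8739) = 0.008292 hr

Final: 0.008292 hr


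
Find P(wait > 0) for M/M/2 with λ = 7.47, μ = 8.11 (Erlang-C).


a = λ/μ = 0.9211; ρ = a/2 = 0.4605
P₀ = 0.369354 (from M/M/c formula)
C(c,a) = [a^c/(c!(1−ρ))]·P₀ = [0.84840/(2·0.5395)]·0.369354
= 0.78634·0.369354 = 0.290439

Final: 0.290439


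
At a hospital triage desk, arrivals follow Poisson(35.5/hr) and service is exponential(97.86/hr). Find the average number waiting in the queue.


ρ = 35.5/97.86 = 0.3628
Lq = ρ²/(1−ρ) = 0.1316/0.6372 = 0.2065

Final: 0.2065


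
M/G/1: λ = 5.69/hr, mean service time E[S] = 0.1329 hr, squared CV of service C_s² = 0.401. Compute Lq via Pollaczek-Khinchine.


ρ = λ·E[S] = 5.69·0.1329 = 0.7562
Lq = ρ²(1+C_s²)/(2(1−ρ)) = 0.5718·(1+0.401)/(2·0.2438)
= 0.5718·1.4010/0.4876 = 1.64305

Final: 1.64305


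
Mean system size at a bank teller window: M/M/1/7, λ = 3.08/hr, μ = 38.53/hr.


ρ = 3.08/38.53 = 0.07994
L = ρ[1 − (K+1)ρ^K + Kρ^(K+1)] / [(1−ρ)(1−ρ^(K+1))]
Numerator: 0.07994·(1 − 8·0.00000002086 + 7·0.000000001667) = 0.079938
Denominator: (0.9201)·(1.000000) = 0.920062
L = 0.079938/0.920062 = 0.08688

Final: 0.08688


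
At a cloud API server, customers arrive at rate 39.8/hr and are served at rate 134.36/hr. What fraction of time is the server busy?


ρ = λ/μ = 39.8/134.36 = 0.2962

Final: 0.2962


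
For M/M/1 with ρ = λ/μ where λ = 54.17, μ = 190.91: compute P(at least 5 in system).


ρ = 54.17/190.91 = 0.2837
P(N ≥ n) = ρ^n = 0.2837^5 = 0.001839

Final: 0.001839


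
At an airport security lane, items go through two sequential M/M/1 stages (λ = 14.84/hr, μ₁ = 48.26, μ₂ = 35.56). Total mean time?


Each node sees arrival rate λ = 14.84/hr (tandem ⇒ throughput preserved).
W₁ = 1/(μ₁−λ) = 1/(48.26−14.84) = 0.02992 hr
W₂ = 1/(μ₂−λ) = 1/(35.56−14.84) = 0.04826 hr
W_total = W₁ + W₂ = 0.02992 + 0.04826 = 0.07818 hr

Final: 0.07818 hr


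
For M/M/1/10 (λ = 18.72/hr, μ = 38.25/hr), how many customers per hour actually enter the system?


ρ = 0.4894; P_K = (1−ρ)ρ^10/(1−ρ^11) = 0.0004027
λ_eff = λ(1 − P_K) = 18.72·(1 − 0.0004027) = 18.72·0.999597 = 18.7125 /hr

Final: 18.7125 /hr


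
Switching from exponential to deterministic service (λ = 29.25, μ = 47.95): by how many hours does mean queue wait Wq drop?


ρ = 29.25/47.95 = 0.6100
Wq(M/M/1) = ρ/(μ−λ) = 0.6100/18.70 = 0.03262 hr
Wq(M/D/1) = ρ/(2(μ−λ)) = 0.01631 hr
Savings = 0.03262 − 0.01631 = 0.01631 hr

Final: 0.01631 hr


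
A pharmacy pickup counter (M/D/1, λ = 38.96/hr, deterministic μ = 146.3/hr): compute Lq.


ρ = 38.96/146.3 = 0.2663
M/D/1: Lq = ρ²/(2(1−ρ)) = 0.07092/(2·0.7337) = 0.04833

Final: 0.04833


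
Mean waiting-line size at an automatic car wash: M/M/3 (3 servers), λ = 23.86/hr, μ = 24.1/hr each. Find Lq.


a = λ/μ = 0.9900; ρ = a/3 = 0.3300
P₀ = 0.367440
Lq = P₀·a^c·ρ / (c!·(1−ρ)²) = 0.367440·0.97042·0.3300/(6·0.44888)
= 0.04369

Final: 0.04369


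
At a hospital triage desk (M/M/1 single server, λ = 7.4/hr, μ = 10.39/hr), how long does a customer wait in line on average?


ρ = 7.4/10.39 = 0.7122
Wq = ρ/(μ−λ) = 0.7122/(10.39 − 7.4) = 0.7122/2.99 = 0.2382 hr

Final: 0.2382 hr


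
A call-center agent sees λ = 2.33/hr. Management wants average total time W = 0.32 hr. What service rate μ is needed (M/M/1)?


W = 1/(μ−λ) ⇒ μ − λ = 1/W = 1/0.32 = 3.1250
μ = λ + 1/W = 2.33 + 3.1250 = 5.4550 per hr

Final: 5.4550 /hr


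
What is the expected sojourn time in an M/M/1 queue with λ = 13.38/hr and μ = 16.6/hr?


W = 1/(μ−λ) = 1/(16.6 − 13.38) = 1/3.22 = 0.3106 hr

Final: 0.3106 hr


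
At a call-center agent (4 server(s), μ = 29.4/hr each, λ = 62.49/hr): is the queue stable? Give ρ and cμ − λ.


Total capacity cμ = 4·29.4 = 117.60/hr
ρ = λ/(cμ) = 62.49/117.60 = 0.5314
Stable ⇔ ρ < 1: YES
Spare capacity = cμ − λ = 117.60 − 62.49 = 55.11/hr

Final: ρ = 0.5314; stable; margin = 55.11/hr


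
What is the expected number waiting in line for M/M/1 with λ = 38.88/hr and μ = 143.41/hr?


ρ = 38.88/143.41 = 0.2711
Lq = ρ²/(1−ρ) = 0.07350/0.7289 = 0.1008

Final: 0.1008


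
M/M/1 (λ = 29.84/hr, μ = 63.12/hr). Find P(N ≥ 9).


ρ = 29.84/63.12 = 0.4728
P(N ≥ n) = ρ^n = 0.4728^9 = 0.001179

Final: 0.001179


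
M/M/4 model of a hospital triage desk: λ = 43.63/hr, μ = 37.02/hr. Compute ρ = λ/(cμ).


ρ = λ/(cμ) = 43.63/(4·37.02) = 43.63/148.08 = 0.2946

Final: 0.2946


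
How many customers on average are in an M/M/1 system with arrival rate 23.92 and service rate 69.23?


ρ = λ/μ = 23.92/69.23 = 0.3455
L = ρ/(1−ρ) = 0.3455/(1 − 0.3455) = 0.3455/0.6545 = 0.5279

Final: 0.5279


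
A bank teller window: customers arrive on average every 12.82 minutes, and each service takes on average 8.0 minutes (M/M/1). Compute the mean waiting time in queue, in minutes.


λ = 60/12.82 = 4.6802 /hr
μ = 60/8.0 = 7.5000 /hr
ρ = λ/μ = 4.6802/7.5000 = 0.6240
Wq = ρ/(μ−λ) = 0.6240/(7.5000−4.6802) = 0.22130 hr
In minutes: 0.22130·60 = 13.278 min

Final: 13.278 min


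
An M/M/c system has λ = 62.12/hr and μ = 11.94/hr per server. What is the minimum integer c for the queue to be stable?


Stability requires cμ > λ ⇔ c > λ/μ.
λ/μ = 62.12/11.94 = 5.2027
Minimum integer c = ⌊5.2027⌋ + 1 = 6
Check: 6·11.94 = 71.64 > 62.12, while 5·11.94 = 59.70 ≤ 62.12

Final: 6 servers


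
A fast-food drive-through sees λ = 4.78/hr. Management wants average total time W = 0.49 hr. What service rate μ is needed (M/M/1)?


W = 1/(μ−λ) ⇒ μ − λ = 1/W = 1/0.49 = 2.0408
μ = λ + 1/W = 4.78 + 2.0408 = 6.8208 per hr

Final: 6.8208 /hr


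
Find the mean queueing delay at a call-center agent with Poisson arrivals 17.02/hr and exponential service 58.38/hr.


ρ = 17.02/58.38 = 0.2915
Wq = ρ/(μ−λ) = 0.2915/(58.38 − 17.02) = 0.2915/41.36 = 0.007049 hr

Final: 0.007049 hr


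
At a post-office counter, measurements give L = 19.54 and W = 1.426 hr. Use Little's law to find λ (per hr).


λ = L/W = 19.54/1.426 = 13.7027 /hr

Final: 13.7027 /hr


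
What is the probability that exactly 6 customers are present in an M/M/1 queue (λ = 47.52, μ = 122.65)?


ρ = 47.52/122.65 = 0.3874
P_n = (1−ρ)·ρ^n = (1 − 0.3874)·0.3874^6 = 0.6126·0.003383 = 0.002072

Final: 0.002072


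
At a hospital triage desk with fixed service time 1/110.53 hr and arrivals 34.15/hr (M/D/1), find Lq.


ρ = 34.15/110.53 = 0.3090
M/D/1: Lq = ρ²/(2(1−ρ)) = 0.09546/(2·0.6910) = 0.06907

Final: 0.06907


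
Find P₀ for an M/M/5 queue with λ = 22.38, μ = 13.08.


a = λ/μ = 22.38/13.08 = 1.7110; ρ = a/c = 0.3422
Σ_{k=0}^{4} a^k/k! (terms k=0..4) = 1.00000 + 1.71101 + 1.46378 + 0.83484 + 0.35711 = 5.36674
Tail: a^5/(5!(1−ρ)) = 14.66431/(120·0.6578) = 0.18578
P₀ = 1/(5.36674 + 0.18578) = 1/5.55251 = 0.180099

Final: 0.180099


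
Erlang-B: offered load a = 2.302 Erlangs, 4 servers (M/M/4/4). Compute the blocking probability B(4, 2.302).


B(c,a) = (a^c/c!) / Σ_{k=0}^{c} a^k/k!
a^4/4! = 1.170065
Σ terms (k=0..4): 1.00000 + 2.30200 + 2.64960 + 2.03313 + 1.17007 = 9.154795
B = 1.170065/9.154795 = 0.127809

Final: 0.127809


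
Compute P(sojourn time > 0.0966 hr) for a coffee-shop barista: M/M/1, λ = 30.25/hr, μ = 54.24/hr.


W ~ Exponential(μ−λ) for M/M/1.
μ − λ = 54.24 − 30.25 = 23.9900
P(W > t) = e^{−(μ−λ)t} = e^{−2.3174} = 0.098526

Final: 0.098526


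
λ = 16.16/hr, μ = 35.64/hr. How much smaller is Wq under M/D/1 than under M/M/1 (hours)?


ρ = 16.16/35.64 = 0.4534
Wq(M/M/1) = ρ/(μ−λ) = 0.4534/19.48 = 0.02328 hr
Wq(M/D/1) = ρ/(2(μ−λ)) = 0.01164 hr
Savings = 0.02328 − 0.01164 = 0.01164 hr

Final: 0.01164 hr


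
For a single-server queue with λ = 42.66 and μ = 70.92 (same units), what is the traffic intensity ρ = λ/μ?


ρ = λ/μ = 42.66/70.92 = 0.6015

Final: 0.6015


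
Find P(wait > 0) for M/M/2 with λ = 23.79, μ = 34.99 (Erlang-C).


a = λ/μ = 0.6799; ρ = a/2 = 0.3400
P₀ = 0.492588 (from M/M/c formula)
C(c,a) = [a^c/(c!(1−ρ))]·P₀ = [0.46228/(2·0.6600)]·0.492588
= 0.35018·0.492588 = 0.172497

Final: 0.172497


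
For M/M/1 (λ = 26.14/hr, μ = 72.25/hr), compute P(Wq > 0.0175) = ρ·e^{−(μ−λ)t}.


ρ = 26.14/72.25 = 0.3618
P(Wq > t) = ρ·e^{−(μ−λ)t} = 0.3618·e^{−0.8069}
= 0.3618·0.446228 = 0.161445

Final: 0.161445


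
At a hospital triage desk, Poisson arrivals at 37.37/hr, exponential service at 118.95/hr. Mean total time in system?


W = 1/(μ−λ) = 1/(118.95 − 37.37) = 1/81.58 = 0.01226 hr

Final: 0.01226 hr


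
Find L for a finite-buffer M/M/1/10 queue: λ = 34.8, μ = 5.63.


ρ = 34.8/5.63 = 6.1812
L = ρ[1 − (K+1)ρ^K + Kρ^(K+1)] / [(1−ρ)(1−ρ^(K+1))]
Numerator: 6.1812·(1 − 11·81415761.812499 + 10·503244850.990224) = 25570737932.073410
Denominator: (-5.1812)·(-503244849.990224) = 2607398272.507074
L = 25570737932.073410/2607398272.507074 = 9.8070

Final: 9.8070


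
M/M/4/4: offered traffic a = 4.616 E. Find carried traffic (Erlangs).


B(4,4.616) = 0.366756 (Erlang-B)
Carried load = a(1 − B) = 4.616·(1 − 0.366756) = 4.616·0.633244 = 2.9231 E

Final: 2.9231 Erlangs


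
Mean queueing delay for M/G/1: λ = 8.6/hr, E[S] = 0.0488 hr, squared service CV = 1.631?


ρ = λ·E[S] = 8.6·0.0488 = 0.4197
E[S²] = E[S]²(1+C_s²) = 0.0488²·(1+1.631) = 0.006266
Wq = λ·E[S²]/(2(1−ρ)) = 8.6·0.006266/(2·0.5803) = 0.04643 hr

Final: 0.04643 hr


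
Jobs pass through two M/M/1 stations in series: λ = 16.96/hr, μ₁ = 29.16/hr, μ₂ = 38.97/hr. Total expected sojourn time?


Each node sees arrival rate λ = 16.96/hr (tandem ⇒ throughput preserved).
W₁ = 1/(μ₁−λ) = 1/(29.16−16.96) = 0.08197 hr
W₂ = 1/(μ₂−λ) = 1/(38.97−16.96) = 0.04543 hr
W_total = W₁ + W₂ = 0.08197 + 0.04543 = 0.12740 hr

Final: 0.12740 hr


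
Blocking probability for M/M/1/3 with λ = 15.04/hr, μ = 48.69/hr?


ρ = λ/μ = 15.04/48.69 = 0.3089
P_K = (1−ρ)ρ^K/(1−ρ^(K+1)) = (0.6911·0.029473)/(1 − 0.009104)
= 0.020369/0.990896 = 0.020556

Final: 0.020556


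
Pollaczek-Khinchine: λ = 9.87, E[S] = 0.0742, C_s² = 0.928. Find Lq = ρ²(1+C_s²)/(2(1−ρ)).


ρ = λ·E[S] = 9.87·0.0742 = 0.7324
Lq = ρ²(1+C_s²)/(2(1−ρ)) = 0.5363·(1+0.928)/(2·0.2676)
= 0.5363·1.9280/0.5353 = 1.93178

Final: 1.93178


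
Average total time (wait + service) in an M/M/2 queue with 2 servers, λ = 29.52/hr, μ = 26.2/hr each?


a = 1.1267; ρ = 0.5634; P₀ = 0.279297
Lq = P₀·a^c·ρ/(c!(1−ρ)²) = 0.52384
Wq = Lq/λ = 0.52384/29.52 = 0.01775 hr
W = Wq + 1/μ = 0.01775 + 0.03817 = 0.05591 hr

Final: 0.05591 hr


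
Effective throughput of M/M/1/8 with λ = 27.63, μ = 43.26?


ρ = 0.6387; P_K = (1−ρ)ρ^8/(1−ρ^9) = 0.010185
λ_eff = λ(1 − P_K) = 27.63·(1 − 0.010185) = 27.63·0.989815 = 27.3486 /hr

Final: 27.3486 /hr


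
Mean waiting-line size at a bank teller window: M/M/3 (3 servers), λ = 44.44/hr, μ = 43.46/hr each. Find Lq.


a = λ/μ = 1.0225; ρ = a/3 = 0.3408
P₀ = 0.355152
Lq = P₀·a^c·ρ / (c!·(1−ρ)²) = 0.355152·1.06919·0.3408/(6·0.43448)
= 0.04965

Final: 0.04965


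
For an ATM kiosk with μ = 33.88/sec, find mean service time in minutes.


Mean service time = 1/μ = 1/33.88 second = 0.02952 second
In minutes: 0.02952 × 0.0166667 = 0.0004919 min

Final: 0.0004919 min


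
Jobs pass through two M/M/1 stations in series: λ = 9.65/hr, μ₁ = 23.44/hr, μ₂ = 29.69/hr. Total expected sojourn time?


Each node sees arrival rate λ = 9.65/hr (tandem ⇒ throughput preserved).
W₁ = 1/(μ₁−λ) = 1/(23.44−9.65) = 0.07252 hr
W₂ = 1/(μ₂−λ) = 1/(29.69−9.65) = 0.04990 hr
W_total = W₁ + W₂ = 0.07252 + 0.04990 = 0.12242 hr

Final: 0.12242 hr


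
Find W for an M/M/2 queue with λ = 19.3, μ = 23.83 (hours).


a = 0.8099; ρ = 0.4050; P₀ = 0.423536
Lq = P₀·a^c·ρ/(c!(1−ρ)²) = 0.15886
Wq = Lq/λ = 0.15886/19.3 = 0.008231 hr
W = Wq + 1/μ = 0.008231 + 0.04196 = 0.05020 hr

Final: 0.05020 hr


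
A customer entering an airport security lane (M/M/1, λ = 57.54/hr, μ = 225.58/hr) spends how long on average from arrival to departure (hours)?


W = 1/(μ−λ) = 1/(225.58 − 57.54) = 1/168.04 = 0.005951 hr

Final: 0.005951 hr


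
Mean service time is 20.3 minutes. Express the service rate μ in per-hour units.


μ = 1/(service time) in consistent units.
1 hour = 60 min, so μ = 60/20.3 = 2.9557 per hour

Final: 2.9557 /hr


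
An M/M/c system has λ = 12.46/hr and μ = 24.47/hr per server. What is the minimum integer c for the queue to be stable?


Stability requires cμ > λ ⇔ c > λ/μ.
λ/μ = 12.46/24.47 = 0.5092
Minimum integer c = ⌊0.5092⌋ + 1 = 1
Check: 1·24.47 = 24.47 > 12.46, while 0·24.47 = 0.00 ≤ 12.46

Final: 1 servers


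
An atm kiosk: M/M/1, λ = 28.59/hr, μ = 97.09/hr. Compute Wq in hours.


ρ = 28.59/97.09 = 0.2945
Wq = ρ/(μ−λ) = 0.2945/(97.09 − 28.59) = 0.2945/68.50 = 0.004299 hr

Final: 0.004299 hr


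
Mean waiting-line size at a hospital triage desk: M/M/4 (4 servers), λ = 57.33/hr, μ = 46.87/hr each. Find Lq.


a = λ/μ = 1.2232; ρ = a/4 = 0.3058
P₀ = 0.293203
Lq = P₀·a^c·ρ / (c!·(1−ρ)²) = 0.293203·2.23845·0.3058/(24·0.48192)
= 0.01735

Final: 0.01735


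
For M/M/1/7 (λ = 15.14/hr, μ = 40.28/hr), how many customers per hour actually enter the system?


ρ = 0.3759; P_K = (1−ρ)ρ^7/(1−ρ^8) = 0.0006618
λ_eff = λ(1 − P_K) = 15.14·(1 − 0.0006618) = 15.14·0.999338 = 15.1300 /hr

Final: 15.1300 /hr


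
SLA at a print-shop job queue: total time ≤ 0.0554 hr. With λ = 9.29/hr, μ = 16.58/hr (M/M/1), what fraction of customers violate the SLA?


W ~ Exponential(μ−λ) for M/M/1.
μ − λ = 16.58 − 9.29 = 7.2900
P(W > t) = e^{−(μ−λ)t} = e^{−0.4039} = 0.667734

Final: 0.667734


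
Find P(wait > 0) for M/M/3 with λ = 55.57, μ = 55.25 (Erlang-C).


a = λ/μ = 1.0058; ρ = a/3 = 0.3353
P₀ = 0.361440 (from M/M/c formula)
C(c,a) = [a^c/(c!(1−ρ))]·P₀ = [1.01748/(6·0.6647)]·0.361440
= 0.25511·0.361440 = 0.092206

Final: 0.092206


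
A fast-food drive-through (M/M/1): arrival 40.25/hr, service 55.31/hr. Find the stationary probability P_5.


ρ = 40.25/55.31 = 0.7277
P_n = (1−ρ)·ρ^n = (1 − 0.7277)·0.7277^5 = 0.2723·0.204085 = 0.055569

Final: 0.055569


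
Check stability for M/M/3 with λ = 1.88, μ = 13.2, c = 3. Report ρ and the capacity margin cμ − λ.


Total capacity cμ = 3·13.2 = 39.60/hr
ρ = λ/(cμ) = 1.88/39.60 = 0.04747
Stable ⇔ ρ < 1: YES
Spare capacity = cμ − λ = 39.60 − 1.88 = 37.72/hr

Final: ρ = 0.04747; stable; margin = 37.72/hr


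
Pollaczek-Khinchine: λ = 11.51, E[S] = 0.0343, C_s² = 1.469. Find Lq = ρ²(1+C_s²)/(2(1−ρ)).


ρ = λ·E[S] = 11.51·0.0343 = 0.3948
Lq = ρ²(1+C_s²)/(2(1−ρ)) = 0.1559·(1+1.469)/(2·0.6052)
= 0.1559·2.4690/1.2104 = 0.31793

Final: 0.31793


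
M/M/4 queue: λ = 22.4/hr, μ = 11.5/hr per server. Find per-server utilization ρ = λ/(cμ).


ρ = λ/(cμ) = 22.4/(4·11.5) = 22.4/46.00 = 0.4870

Final: 0.4870


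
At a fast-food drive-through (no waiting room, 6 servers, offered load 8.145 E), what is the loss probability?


B(c,a) = (a^c/c!) / Σ_{k=0}^{c} a^k/k!
a^6/6! = 405.521641
Σ terms (k=0..6): 1.00000 + 8.14500 + 33.17051 + 90.05794 + 183.38048 + 298.72681 + 405.52164 = 1020.002385
B = 405.521641/1020.002385 = 0.397569

Final: 0.397569


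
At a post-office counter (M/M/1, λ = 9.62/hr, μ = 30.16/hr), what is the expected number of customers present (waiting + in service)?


ρ = λ/μ = 9.62/30.16 = 0.3190
L = ρ/(1−ρ) = 0.3190/(1 − 0.3190) = 0.3190/0.6810 = 0.4684

Final: 0.4684


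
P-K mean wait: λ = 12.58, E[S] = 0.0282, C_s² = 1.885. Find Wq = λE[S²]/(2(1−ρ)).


ρ = λ·E[S] = 12.58·0.0282 = 0.3548
E[S²] = E[S]²(1+C_s²) = 0.0282²·(1+1.885) = 0.002294
Wq = λ·E[S²]/(2(1−ρ)) = 12.58·0.002294/(2·0.6452) = 0.02237 hr

Final: 0.02237 hr


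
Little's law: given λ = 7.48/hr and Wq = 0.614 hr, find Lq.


Lq = λWq = 7.48·0.614 = 4.5927

Final: 4.5927


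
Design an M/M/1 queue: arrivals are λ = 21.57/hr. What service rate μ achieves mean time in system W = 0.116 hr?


W = 1/(μ−λ) ⇒ μ − λ = 1/W = 1/0.116 = 8.6207
μ = λ + 1/W = 21.57 + 8.6207 = 30.1907 per hr

Final: 30.1907 /hr


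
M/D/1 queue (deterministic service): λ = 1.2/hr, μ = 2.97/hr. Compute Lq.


ρ = 1.2/2.97 = 0.4040
M/D/1: Lq = ρ²/(2(1−ρ)) = 0.1632/(2·0.5960) = 0.13696

Final: 0.13696


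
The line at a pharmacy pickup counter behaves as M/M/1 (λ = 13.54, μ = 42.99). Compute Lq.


ρ = 13.54/42.99 = 0.3150
Lq = ρ²/(1−ρ) = 0.09920/0.6850 = 0.1448

Final: 0.1448


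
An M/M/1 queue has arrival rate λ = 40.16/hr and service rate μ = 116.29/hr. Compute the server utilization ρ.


ρ = λ/μ = 40.16/116.29 = 0.3453

Final: 0.3453


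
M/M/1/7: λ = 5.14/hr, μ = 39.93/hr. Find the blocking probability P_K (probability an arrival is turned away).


ρ = λ/μ = 5.14/39.93 = 0.1287
P_K = (1−ρ)ρ^K/(1−ρ^(K+1)) = (0.8713·0.0000005857)/(1 − 0.00000007539)
= 0.0000005103/1.000000 = 0.0000005103

Final: 0.0000005103


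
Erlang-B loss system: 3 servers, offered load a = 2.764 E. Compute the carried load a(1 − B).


B(3,2.764) = 0.316967 (Erlang-B)
Carried load = a(1 − B) = 2.764·(1 − 0.316967) = 2.764·0.683033 = 1.8879 E

Final: 1.8879 Erlangs


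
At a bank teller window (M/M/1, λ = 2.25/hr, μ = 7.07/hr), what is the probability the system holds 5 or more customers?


ρ = 2.25/7.07 = 0.3182
P(N ≥ n) = ρ^n = 0.3182^5 = 0.003264

Final: 0.003264


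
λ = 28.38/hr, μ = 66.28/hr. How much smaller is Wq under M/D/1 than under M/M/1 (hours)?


ρ = 28.38/66.28 = 0.4282
Wq(M/M/1) = ρ/(μ−λ) = 0.4282/37.90 = 0.01130 hr
Wq(M/D/1) = ρ/(2(μ−λ)) = 0.005649 hr
Savings = 0.01130 − 0.005649 = 0.005649 hr

Final: 0.005649 hr


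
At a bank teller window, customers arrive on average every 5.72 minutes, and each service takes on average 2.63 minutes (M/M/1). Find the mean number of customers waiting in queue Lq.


λ = 60/5.72 = 10.4895 /hr
μ = 60/2.63 = 22.8137 /hr
ρ = λ/μ = 10.4895/22.8137 = 0.4598
Lq = ρ²/(1−ρ) = 0.2114/0.5402 = 0.3913

Final: 0.3913


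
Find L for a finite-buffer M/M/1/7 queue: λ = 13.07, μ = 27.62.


ρ = 13.07/27.62 = 0.4732
L = ρ[1 − (K+1)ρ^K + Kρ^(K+1)] / [(1−ρ)(1−ρ^(K+1))]
Numerator: 0.4732·(1 − 8·0.005313 + 7·0.002514) = 0.461422
Denominator: (0.5268)·(0.997486) = 0.525468
L = 0.461422/0.525468 = 0.8781

Final: 0.8781


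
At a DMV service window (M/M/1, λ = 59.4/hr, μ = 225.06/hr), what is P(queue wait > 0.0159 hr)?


ρ = 59.4/225.06 = 0.2639
P(Wq > t) = ρ·e^{−(μ−λ)t} = 0.2639·e^{−2.6340}
= 0.2639·0.071791 = 0.018948

Final: 0.018948


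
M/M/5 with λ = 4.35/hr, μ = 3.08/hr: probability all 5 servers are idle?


a = λ/μ = 4.35/3.08 = 1.4123; ρ = a/c = 0.2825
Σ_{k=0}^{4} a^k/k! (terms k=0..4) = 1.00000 + 1.41234 + 0.99735 + 0.46953 + 0.16578 = 4.04500
Tail: a^5/(5!(1−ρ)) = 5.61944/(120·0.7175) = 0.06526
P₀ = 1/(4.04500 + 0.06526) = 1/4.11027 = 0.243293

Final: 0.243293


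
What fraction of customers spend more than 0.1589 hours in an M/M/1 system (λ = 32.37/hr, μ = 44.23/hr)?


W ~ Exponential(μ−λ) for M/M/1.
μ − λ = 44.23 − 32.37 = 11.8600
P(W > t) = e^{−(μ−λ)t} = e^{−1.8846} = 0.151897

Final: 0.151897


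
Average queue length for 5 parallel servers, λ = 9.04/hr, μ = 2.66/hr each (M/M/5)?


a = λ/μ = 3.3985; ρ = a/5 = 0.6797
P₀ = 0.029353
Lq = P₀·a^c·ρ / (c!·(1−ρ)²) = 0.029353·453.35036·0.6797/(120·0.10259)
= 0.73468

Final: 0.73468


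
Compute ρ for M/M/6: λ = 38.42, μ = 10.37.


ρ = λ/(cμ) = 38.42/(6·10.37) = 38.42/62.22 = 0.6175

Final: 0.6175


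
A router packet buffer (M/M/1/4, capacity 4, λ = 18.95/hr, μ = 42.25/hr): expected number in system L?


ρ = 18.95/42.25 = 0.4485
L = ρ[1 − (K+1)ρ^K + Kρ^(K+1)] / [(1−ρ)(1−ρ^(K+1))]
Numerator: 0.4485·(1 − 5·0.040470 + 4·0.018151) = 0.390329
Denominator: (0.5515)·(0.981849) = 0.541469
L = 0.390329/0.541469 = 0.7209

Final: 0.7209


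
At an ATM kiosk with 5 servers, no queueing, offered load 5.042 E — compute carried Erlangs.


B(5,5.042) = 0.288267 (Erlang-B)
Carried load = a(1 − B) = 5.042·(1 − 0.288267) = 5.042·0.711733 = 3.5886 E

Final: 3.5886 Erlangs


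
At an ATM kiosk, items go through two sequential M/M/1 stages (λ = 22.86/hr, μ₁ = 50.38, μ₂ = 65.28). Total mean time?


Each node sees arrival rate λ = 22.86/hr (tandem ⇒ throughput preserved).
W₁ = 1/(μ₁−λ) = 1/(50.38−22.86) = 0.03634 hr
W₂ = 1/(μ₂−λ) = 1/(65.28−22.86) = 0.02357 hr
W_total = W₁ + W₂ = 0.03634 + 0.02357 = 0.05991 hr

Final: 0.05991 hr


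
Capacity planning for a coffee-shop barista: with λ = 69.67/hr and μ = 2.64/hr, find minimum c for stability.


Stability requires cμ > λ ⇔ c > λ/μ.
λ/μ = 69.67/2.64 = 26.3902
Minimum integer c = ⌊26.3902⌋ + 1 = 27
Check: 27·2.64 = 71.28 > 69.67, while 26·2.64 = 68.64 ≤ 69.67

Final: 27 servers


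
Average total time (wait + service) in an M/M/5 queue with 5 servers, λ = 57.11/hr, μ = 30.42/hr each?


a = 1.8774; ρ = 0.3755; P₀ = 0.152177
Lq = P₀·a^c·ρ/(c!(1−ρ)²) = 0.02847
Wq = Lq/λ = 0.02847/57.11 = 0.0004985 hr
W = Wq + 1/μ = 0.0004985 + 0.03287 = 0.03337 hr

Final: 0.03337 hr


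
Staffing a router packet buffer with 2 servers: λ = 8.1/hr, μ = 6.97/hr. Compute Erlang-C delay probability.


a = λ/μ = 1.1621; ρ = a/2 = 0.5811
P₀ = 0.264973 (from M/M/c formula)
C(c,a) = [a^c/(c!(1−ρ))]·P₀ = [1.35053/(2·0.4189)]·0.264973
= 1.61185·0.264973 = 0.427096

Final: 0.427096


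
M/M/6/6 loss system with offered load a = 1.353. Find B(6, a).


B(c,a) = (a^c/c!) / Σ_{k=0}^{c} a^k/k!
a^6/6! = 0.008520
Σ terms (k=0..6): 1.00000 + 1.35300 + 0.91530 + 0.41280 + 0.13963 + 0.03778 + 0.008520 = 3.867041
B = 0.008520/3.867041 = 0.002203

Final: 0.002203


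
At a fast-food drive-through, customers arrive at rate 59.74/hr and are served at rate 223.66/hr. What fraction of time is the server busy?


ρ = λ/μ = 59.74/223.66 = 0.2671

Final: 0.2671


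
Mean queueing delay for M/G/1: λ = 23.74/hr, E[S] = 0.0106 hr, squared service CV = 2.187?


ρ = λ·E[S] = 23.74·0.0106 = 0.2516
E[S²] = E[S]²(1+C_s²) = 0.0106²·(1+2.187) = 0.0003581
Wq = λ·E[S²]/(2(1−ρ)) = 23.74·0.0003581/(2·0.7484) = 0.005680 hr

Final: 0.005680 hr
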